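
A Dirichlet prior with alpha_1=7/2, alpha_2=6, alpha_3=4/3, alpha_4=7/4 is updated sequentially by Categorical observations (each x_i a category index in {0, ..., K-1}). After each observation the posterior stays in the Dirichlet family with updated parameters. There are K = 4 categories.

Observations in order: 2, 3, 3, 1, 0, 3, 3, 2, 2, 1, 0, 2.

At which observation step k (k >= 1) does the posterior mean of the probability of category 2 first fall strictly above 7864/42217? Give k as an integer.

obs 1: x=2 → posterior Dirichlet(7/2, 6, 7/3, 7/4)
obs 2: x=3 → posterior Dirichlet(7/2, 6, 7/3, 11/4)
obs 3: x=3 → posterior Dirichlet(7/2, 6, 7/3, 15/4)
obs 4: x=1 → posterior Dirichlet(7/2, 7, 7/3, 15/4)
obs 5: x=0 → posterior Dirichlet(9/2, 7, 7/3, 15/4)
obs 6: x=3 → posterior Dirichlet(9/2, 7, 7/3, 19/4)
obs 7: x=3 → posterior Dirichlet(9/2, 7, 7/3, 23/4)
obs 8: x=2 → posterior Dirichlet(9/2, 7, 10/3, 23/4)
obs 9: x=2 → posterior Dirichlet(9/2, 7, 13/3, 23/4)
obs 10: x=1 → posterior Dirichlet(9/2, 8, 13/3, 23/4)
obs 11: x=0 → posterior Dirichlet(11/2, 8, 13/3, 23/4)
obs 12: x=2 → posterior Dirichlet(11/2, 8, 16/3, 23/4)

k = 9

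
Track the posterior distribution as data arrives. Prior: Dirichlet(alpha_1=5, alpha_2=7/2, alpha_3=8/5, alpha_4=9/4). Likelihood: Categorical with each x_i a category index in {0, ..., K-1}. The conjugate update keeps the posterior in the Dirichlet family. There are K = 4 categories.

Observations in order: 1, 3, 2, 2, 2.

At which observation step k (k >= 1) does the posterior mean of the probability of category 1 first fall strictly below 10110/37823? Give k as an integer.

obs 1: x=1 → posterior Dirichlet(5, 9/2, 8/5, 9/4)
obs 2: x=3 → posterior Dirichlet(5, 9/2, 8/5, 13/4)
obs 3: x=2 → posterior Dirichlet(5, 9/2, 13/5, 13/4)
obs 4: x=2 → posterior Dirichlet(5, 9/2, 18/5, 13/4)
obs 5: x=2 → posterior Dirichlet(5, 9/2, 23/5, 13/4)

k = 5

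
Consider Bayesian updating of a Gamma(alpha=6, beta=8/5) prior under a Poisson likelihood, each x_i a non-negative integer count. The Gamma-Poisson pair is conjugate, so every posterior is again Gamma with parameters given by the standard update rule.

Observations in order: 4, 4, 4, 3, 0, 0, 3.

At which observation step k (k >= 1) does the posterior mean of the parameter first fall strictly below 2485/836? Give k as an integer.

obs 1: x=4 → posterior Gamma(10, 13/5)
obs 2: x=4 → posterior Gamma(14, 18/5)
obs 3: x=4 → posterior Gamma(18, 23/5)
obs 4: x=3 → posterior Gamma(21, 28/5)
obs 5: x=0 → posterior Gamma(21, 33/5)
obs 6: x=0 → posterior Gamma(21, 38/5)
obs 7: x=3 → posterior Gamma(24, 43/5)

k = 6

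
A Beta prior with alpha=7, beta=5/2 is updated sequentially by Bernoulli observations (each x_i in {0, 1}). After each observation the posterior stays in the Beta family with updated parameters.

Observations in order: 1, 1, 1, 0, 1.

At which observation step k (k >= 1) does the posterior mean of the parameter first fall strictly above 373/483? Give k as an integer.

k = 2

obs 1: x=1 → posterior Beta(8, 5/2)
obs 2: x=1 → posterior Beta(9, 5/2)
obs 3: x=1 → posterior Beta(10, 5/2)
obs 4: x=0 → posterior Beta(10, 7/2)
obs 5: x=1 → posterior Beta(11, 7/2)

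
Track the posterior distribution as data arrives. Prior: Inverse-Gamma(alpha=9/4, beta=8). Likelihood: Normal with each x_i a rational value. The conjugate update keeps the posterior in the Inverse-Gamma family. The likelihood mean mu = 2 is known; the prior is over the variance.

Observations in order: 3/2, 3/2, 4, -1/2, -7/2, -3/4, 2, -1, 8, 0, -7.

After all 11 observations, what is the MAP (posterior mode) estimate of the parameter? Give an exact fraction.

obs 1: x=3/2 → posterior Inverse-Gamma(11/4, 65/8)
obs 2: x=3/2 → posterior Inverse-Gamma(13/4, 33/4)
obs 3: x=4 → posterior Inverse-Gamma(15/4, 41/4)
obs 4: x=-1/2 → posterior Inverse-Gamma(17/4, 107/8)
obs 5: x=-7/2 → posterior Inverse-Gamma(19/4, 57/2)
obs 6: x=-3/4 → posterior Inverse-Gamma(21/4, 1033/32)
obs 7: x=2 → posterior Inverse-Gamma(23/4, 1033/32)
obs 8: x=-1 → posterior Inverse-Gamma(25/4, 1177/32)
obs 9: x=8 → posterior Inverse-Gamma(27/4, 1753/32)
obs 10: x=0 → posterior Inverse-Gamma(29/4, 1817/32)
obs 11: x=-7 → posterior Inverse-Gamma(31/4, 3113/32)

3113/280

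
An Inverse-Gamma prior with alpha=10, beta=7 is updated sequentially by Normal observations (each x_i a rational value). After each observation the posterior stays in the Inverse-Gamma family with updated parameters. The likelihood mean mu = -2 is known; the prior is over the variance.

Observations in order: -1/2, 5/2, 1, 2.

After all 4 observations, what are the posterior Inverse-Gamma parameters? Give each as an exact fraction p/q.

obs 1: x=-1/2 → posterior Inverse-Gamma(21/2, 65/8)
obs 2: x=5/2 → posterior Inverse-Gamma(11, 73/4)
obs 3: x=1 → posterior Inverse-Gamma(23/2, 91/4)
obs 4: x=2 → posterior Inverse-Gamma(12, 123/4)

alpha=12, beta=123/4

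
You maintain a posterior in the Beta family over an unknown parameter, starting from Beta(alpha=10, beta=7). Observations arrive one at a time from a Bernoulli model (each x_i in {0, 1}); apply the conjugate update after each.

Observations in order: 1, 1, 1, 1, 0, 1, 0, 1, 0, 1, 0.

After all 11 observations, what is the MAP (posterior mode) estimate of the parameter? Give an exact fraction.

8/13

obs 1: x=1 → posterior Beta(11, 7)
obs 2: x=1 → posterior Beta(12, 7)
obs 3: x=1 → posterior Beta(13, 7)
obs 4: x=1 → posterior Beta(14, 7)
obs 5: x=0 → posterior Beta(14, 8)
obs 6: x=1 → posterior Beta(15, 8)
obs 7: x=0 → posterior Beta(15, 9)
obs 8: x=1 → posterior Beta(16, 9)
obs 9: x=0 → posterior Beta(16, 10)
obs 10: x=1 → posterior Beta(17, 10)
obs 11: x=0 → posterior Beta(17, 11)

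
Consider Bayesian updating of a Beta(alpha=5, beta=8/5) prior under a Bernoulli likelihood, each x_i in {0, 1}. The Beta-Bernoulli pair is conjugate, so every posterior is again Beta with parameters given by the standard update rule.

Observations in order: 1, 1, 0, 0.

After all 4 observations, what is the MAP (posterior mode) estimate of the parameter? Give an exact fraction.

30/43

obs 1: x=1 → posterior Beta(6, 8/5)
obs 2: x=1 → posterior Beta(7, 8/5)
obs 3: x=0 → posterior Beta(7, 13/5)
obs 4: x=0 → posterior Beta(7, 18/5)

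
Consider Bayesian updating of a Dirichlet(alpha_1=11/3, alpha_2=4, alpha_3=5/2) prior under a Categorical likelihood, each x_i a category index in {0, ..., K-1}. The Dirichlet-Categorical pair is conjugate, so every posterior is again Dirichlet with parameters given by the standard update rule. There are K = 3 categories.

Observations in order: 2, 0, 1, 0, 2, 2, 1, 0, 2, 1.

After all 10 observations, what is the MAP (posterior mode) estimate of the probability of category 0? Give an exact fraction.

obs 1: x=2 → posterior Dirichlet(11/3, 4, 7/2)
obs 2: x=0 → posterior Dirichlet(14/3, 4, 7/2)
obs 3: x=1 → posterior Dirichlet(14/3, 5, 7/2)
obs 4: x=0 → posterior Dirichlet(17/3, 5, 7/2)
obs 5: x=2 → posterior Dirichlet(17/3, 5, 9/2)
obs 6: x=2 → posterior Dirichlet(17/3, 5, 11/2)
obs 7: x=1 → posterior Dirichlet(17/3, 6, 11/2)
obs 8: x=0 → posterior Dirichlet(20/3, 6, 11/2)
obs 9: x=2 → posterior Dirichlet(20/3, 6, 13/2)
obs 10: x=1 → posterior Dirichlet(20/3, 7, 13/2)

34/103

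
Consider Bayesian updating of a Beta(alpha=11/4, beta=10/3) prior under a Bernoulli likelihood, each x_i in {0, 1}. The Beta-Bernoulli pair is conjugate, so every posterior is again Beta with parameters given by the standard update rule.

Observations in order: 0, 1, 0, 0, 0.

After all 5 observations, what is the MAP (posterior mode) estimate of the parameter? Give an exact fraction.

obs 1: x=0 → posterior Beta(11/4, 13/3)
obs 2: x=1 → posterior Beta(15/4, 13/3)
obs 3: x=0 → posterior Beta(15/4, 16/3)
obs 4: x=0 → posterior Beta(15/4, 19/3)
obs 5: x=0 → posterior Beta(15/4, 22/3)

33/109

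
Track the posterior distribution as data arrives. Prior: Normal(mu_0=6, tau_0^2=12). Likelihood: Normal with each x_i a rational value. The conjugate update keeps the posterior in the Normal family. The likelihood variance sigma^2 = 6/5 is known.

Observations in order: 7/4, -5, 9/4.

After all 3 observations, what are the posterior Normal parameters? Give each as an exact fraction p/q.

mu_0=-4/31, tau_0^2=12/31

obs 1: x=7/4 → posterior Normal(47/22, 12/11)
obs 2: x=-5 → posterior Normal(-53/42, 4/7)
obs 3: x=9/4 → posterior Normal(-4/31, 12/31)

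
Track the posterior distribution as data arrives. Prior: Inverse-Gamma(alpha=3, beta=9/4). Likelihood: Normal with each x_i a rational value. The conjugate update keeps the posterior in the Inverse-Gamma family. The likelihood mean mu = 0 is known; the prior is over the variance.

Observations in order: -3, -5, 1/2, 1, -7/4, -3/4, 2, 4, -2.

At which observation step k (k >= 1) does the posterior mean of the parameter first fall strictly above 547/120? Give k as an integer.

k = 2

obs 1: x=-3 → posterior Inverse-Gamma(7/2, 27/4)
obs 2: x=-5 → posterior Inverse-Gamma(4, 77/4)
obs 3: x=1/2 → posterior Inverse-Gamma(9/2, 155/8)
obs 4: x=1 → posterior Inverse-Gamma(5, 159/8)
obs 5: x=-7/4 → posterior Inverse-Gamma(11/2, 685/32)
obs 6: x=-3/4 → posterior Inverse-Gamma(6, 347/16)
obs 7: x=2 → posterior Inverse-Gamma(13/2, 379/16)
obs 8: x=4 → posterior Inverse-Gamma(7, 507/16)
obs 9: x=-2 → posterior Inverse-Gamma(15/2, 539/16)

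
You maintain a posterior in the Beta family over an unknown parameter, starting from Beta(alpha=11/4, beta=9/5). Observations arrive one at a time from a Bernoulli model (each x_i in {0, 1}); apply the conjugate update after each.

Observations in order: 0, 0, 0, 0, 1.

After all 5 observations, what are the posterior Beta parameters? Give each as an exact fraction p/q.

obs 1: x=0 → posterior Beta(11/4, 14/5)
obs 2: x=0 → posterior Beta(11/4, 19/5)
obs 3: x=0 → posterior Beta(11/4, 24/5)
obs 4: x=0 → posterior Beta(11/4, 29/5)
obs 5: x=1 → posterior Beta(15/4, 29/5)

alpha=15/4, beta=29/5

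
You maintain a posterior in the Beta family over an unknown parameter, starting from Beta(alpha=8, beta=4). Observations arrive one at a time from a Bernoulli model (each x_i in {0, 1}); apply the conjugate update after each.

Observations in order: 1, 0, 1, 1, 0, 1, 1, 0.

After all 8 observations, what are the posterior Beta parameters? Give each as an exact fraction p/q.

obs 1: x=1 → posterior Beta(9, 4)
obs 2: x=0 → posterior Beta(9, 5)
obs 3: x=1 → posterior Beta(10, 5)
obs 4: x=1 → posterior Beta(11, 5)
obs 5: x=0 → posterior Beta(11, 6)
obs 6: x=1 → posterior Beta(12, 6)
obs 7: x=1 → posterior Beta(13, 6)
obs 8: x=0 → posterior Beta(13, 7)

alpha=13, beta=7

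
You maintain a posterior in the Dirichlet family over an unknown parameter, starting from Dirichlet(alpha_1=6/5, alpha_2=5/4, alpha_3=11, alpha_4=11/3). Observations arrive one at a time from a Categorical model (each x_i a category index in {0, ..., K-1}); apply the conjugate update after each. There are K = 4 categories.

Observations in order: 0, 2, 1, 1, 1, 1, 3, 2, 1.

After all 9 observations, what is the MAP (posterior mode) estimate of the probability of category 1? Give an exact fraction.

obs 1: x=0 → posterior Dirichlet(11/5, 5/4, 11, 11/3)
obs 2: x=2 → posterior Dirichlet(11/5, 5/4, 12, 11/3)
obs 3: x=1 → posterior Dirichlet(11/5, 9/4, 12, 11/3)
obs 4: x=1 → posterior Dirichlet(11/5, 13/4, 12, 11/3)
obs 5: x=1 → posterior Dirichlet(11/5, 17/4, 12, 11/3)
obs 6: x=1 → posterior Dirichlet(11/5, 21/4, 12, 11/3)
obs 7: x=3 → posterior Dirichlet(11/5, 21/4, 12, 14/3)
obs 8: x=2 → posterior Dirichlet(11/5, 21/4, 13, 14/3)
obs 9: x=1 → posterior Dirichlet(11/5, 25/4, 13, 14/3)

315/1327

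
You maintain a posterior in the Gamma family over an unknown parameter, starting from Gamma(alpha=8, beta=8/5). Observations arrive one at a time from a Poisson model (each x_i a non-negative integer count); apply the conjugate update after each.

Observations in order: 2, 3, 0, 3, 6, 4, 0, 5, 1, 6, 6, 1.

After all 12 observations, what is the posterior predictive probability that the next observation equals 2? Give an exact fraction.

obs 1: x=2 → posterior Gamma(10, 13/5)
obs 2: x=3 → posterior Gamma(13, 18/5)
obs 3: x=0 → posterior Gamma(13, 23/5)
obs 4: x=3 → posterior Gamma(16, 28/5)
obs 5: x=6 → posterior Gamma(22, 33/5)
obs 6: x=4 → posterior Gamma(26, 38/5)
obs 7: x=0 → posterior Gamma(26, 43/5)
obs 8: x=5 → posterior Gamma(31, 48/5)
obs 9: x=1 → posterior Gamma(32, 53/5)
obs 10: x=6 → posterior Gamma(38, 58/5)
obs 11: x=6 → posterior Gamma(44, 63/5)
obs 12: x=1 → posterior Gamma(45, 68/5)

751244715833675725158995496083043464192440404218954328788251815208224546230026371072000/3768551248899833747076215505965237052409736851635285841734766120901688657631615263595897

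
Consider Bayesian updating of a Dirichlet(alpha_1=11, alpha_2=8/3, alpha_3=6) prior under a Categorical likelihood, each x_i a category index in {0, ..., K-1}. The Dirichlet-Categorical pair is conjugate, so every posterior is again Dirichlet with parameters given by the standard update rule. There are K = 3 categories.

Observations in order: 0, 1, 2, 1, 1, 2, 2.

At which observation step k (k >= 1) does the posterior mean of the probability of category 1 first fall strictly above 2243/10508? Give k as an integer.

k = 5

obs 1: x=0 → posterior Dirichlet(12, 8/3, 6)
obs 2: x=1 → posterior Dirichlet(12, 11/3, 6)
obs 3: x=2 → posterior Dirichlet(12, 11/3, 7)
obs 4: x=1 → posterior Dirichlet(12, 14/3, 7)
obs 5: x=1 → posterior Dirichlet(12, 17/3, 7)
obs 6: x=2 → posterior Dirichlet(12, 17/3, 8)
obs 7: x=2 → posterior Dirichlet(12, 17/3, 9)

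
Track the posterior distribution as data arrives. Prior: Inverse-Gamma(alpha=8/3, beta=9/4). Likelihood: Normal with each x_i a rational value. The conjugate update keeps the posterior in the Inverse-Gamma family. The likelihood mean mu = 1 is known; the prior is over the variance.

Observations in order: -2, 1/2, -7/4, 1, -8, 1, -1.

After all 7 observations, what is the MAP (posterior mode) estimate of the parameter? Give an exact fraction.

obs 1: x=-2 → posterior Inverse-Gamma(19/6, 27/4)
obs 2: x=1/2 → posterior Inverse-Gamma(11/3, 55/8)
obs 3: x=-7/4 → posterior Inverse-Gamma(25/6, 341/32)
obs 4: x=1 → posterior Inverse-Gamma(14/3, 341/32)
obs 5: x=-8 → posterior Inverse-Gamma(31/6, 1637/32)
obs 6: x=1 → posterior Inverse-Gamma(17/3, 1637/32)
obs 7: x=-1 → posterior Inverse-Gamma(37/6, 1701/32)

5103/688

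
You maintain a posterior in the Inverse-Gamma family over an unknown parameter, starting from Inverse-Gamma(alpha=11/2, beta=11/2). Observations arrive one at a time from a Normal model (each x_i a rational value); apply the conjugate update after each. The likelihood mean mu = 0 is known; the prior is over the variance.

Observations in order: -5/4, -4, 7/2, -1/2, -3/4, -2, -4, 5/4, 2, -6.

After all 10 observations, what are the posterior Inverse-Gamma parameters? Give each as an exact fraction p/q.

alpha=21/2, beta=1651/32

obs 1: x=-5/4 → posterior Inverse-Gamma(6, 201/32)
obs 2: x=-4 → posterior Inverse-Gamma(13/2, 457/32)
obs 3: x=7/2 → posterior Inverse-Gamma(7, 653/32)
obs 4: x=-1/2 → posterior Inverse-Gamma(15/2, 657/32)
obs 5: x=-3/4 → posterior Inverse-Gamma(8, 333/16)
obs 6: x=-2 → posterior Inverse-Gamma(17/2, 365/16)
obs 7: x=-4 → posterior Inverse-Gamma(9, 493/16)
obs 8: x=5/4 → posterior Inverse-Gamma(19/2, 1011/32)
obs 9: x=2 → posterior Inverse-Gamma(10, 1075/32)
obs 10: x=-6 → posterior Inverse-Gamma(21/2, 1651/32)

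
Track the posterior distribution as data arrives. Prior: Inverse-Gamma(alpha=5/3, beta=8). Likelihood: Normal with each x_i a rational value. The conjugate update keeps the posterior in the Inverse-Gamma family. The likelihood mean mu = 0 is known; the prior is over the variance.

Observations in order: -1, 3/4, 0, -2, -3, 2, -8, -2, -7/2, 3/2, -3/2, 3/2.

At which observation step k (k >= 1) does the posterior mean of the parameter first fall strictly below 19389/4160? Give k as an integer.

k = 3

obs 1: x=-1 → posterior Inverse-Gamma(13/6, 17/2)
obs 2: x=3/4 → posterior Inverse-Gamma(8/3, 281/32)
obs 3: x=0 → posterior Inverse-Gamma(19/6, 281/32)
obs 4: x=-2 → posterior Inverse-Gamma(11/3, 345/32)
obs 5: x=-3 → posterior Inverse-Gamma(25/6, 489/32)
obs 6: x=2 → posterior Inverse-Gamma(14/3, 553/32)
obs 7: x=-8 → posterior Inverse-Gamma(31/6, 1577/32)
obs 8: x=-2 → posterior Inverse-Gamma(17/3, 1641/32)
obs 9: x=-7/2 → posterior Inverse-Gamma(37/6, 1837/32)
obs 10: x=3/2 → posterior Inverse-Gamma(20/3, 1873/32)
obs 11: x=-3/2 → posterior Inverse-Gamma(43/6, 1909/32)
obs 12: x=3/2 → posterior Inverse-Gamma(23/3, 1945/32)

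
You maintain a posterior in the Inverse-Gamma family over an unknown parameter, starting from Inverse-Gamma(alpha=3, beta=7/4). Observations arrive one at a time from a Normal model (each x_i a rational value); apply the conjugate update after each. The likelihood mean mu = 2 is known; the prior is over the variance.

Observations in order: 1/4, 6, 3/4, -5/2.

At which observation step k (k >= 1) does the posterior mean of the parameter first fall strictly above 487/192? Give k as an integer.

obs 1: x=1/4 → posterior Inverse-Gamma(7/2, 105/32)
obs 2: x=6 → posterior Inverse-Gamma(4, 361/32)
obs 3: x=3/4 → posterior Inverse-Gamma(9/2, 193/16)
obs 4: x=-5/2 → posterior Inverse-Gamma(5, 355/16)

k = 2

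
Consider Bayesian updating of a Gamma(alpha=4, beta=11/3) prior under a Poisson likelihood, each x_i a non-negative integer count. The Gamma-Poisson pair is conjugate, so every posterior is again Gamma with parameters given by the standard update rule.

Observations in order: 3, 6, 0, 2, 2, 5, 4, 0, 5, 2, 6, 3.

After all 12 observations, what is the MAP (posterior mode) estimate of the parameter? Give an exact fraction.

obs 1: x=3 → posterior Gamma(7, 14/3)
obs 2: x=6 → posterior Gamma(13, 17/3)
obs 3: x=0 → posterior Gamma(13, 20/3)
obs 4: x=2 → posterior Gamma(15, 23/3)
obs 5: x=2 → posterior Gamma(17, 26/3)
obs 6: x=5 → posterior Gamma(22, 29/3)
obs 7: x=4 → posterior Gamma(26, 32/3)
obs 8: x=0 → posterior Gamma(26, 35/3)
obs 9: x=5 → posterior Gamma(31, 38/3)
obs 10: x=2 → posterior Gamma(33, 41/3)
obs 11: x=6 → posterior Gamma(39, 44/3)
obs 12: x=3 → posterior Gamma(42, 47/3)

123/47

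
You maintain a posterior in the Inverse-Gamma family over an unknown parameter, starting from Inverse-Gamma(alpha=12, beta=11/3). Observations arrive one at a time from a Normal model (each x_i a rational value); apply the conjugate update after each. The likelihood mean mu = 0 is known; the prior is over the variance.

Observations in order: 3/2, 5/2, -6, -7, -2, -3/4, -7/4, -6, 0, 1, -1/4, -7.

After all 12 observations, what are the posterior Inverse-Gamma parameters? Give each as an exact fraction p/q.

alpha=18, beta=9337/96

obs 1: x=3/2 → posterior Inverse-Gamma(25/2, 115/24)
obs 2: x=5/2 → posterior Inverse-Gamma(13, 95/12)
obs 3: x=-6 → posterior Inverse-Gamma(27/2, 311/12)
obs 4: x=-7 → posterior Inverse-Gamma(14, 605/12)
obs 5: x=-2 → posterior Inverse-Gamma(29/2, 629/12)
obs 6: x=-3/4 → posterior Inverse-Gamma(15, 5059/96)
obs 7: x=-7/4 → posterior Inverse-Gamma(31/2, 2603/48)
obs 8: x=-6 → posterior Inverse-Gamma(16, 3467/48)
obs 9: x=0 → posterior Inverse-Gamma(33/2, 3467/48)
obs 10: x=1 → posterior Inverse-Gamma(17, 3491/48)
obs 11: x=-1/4 → posterior Inverse-Gamma(35/2, 6985/96)
obs 12: x=-7 → posterior Inverse-Gamma(18, 9337/96)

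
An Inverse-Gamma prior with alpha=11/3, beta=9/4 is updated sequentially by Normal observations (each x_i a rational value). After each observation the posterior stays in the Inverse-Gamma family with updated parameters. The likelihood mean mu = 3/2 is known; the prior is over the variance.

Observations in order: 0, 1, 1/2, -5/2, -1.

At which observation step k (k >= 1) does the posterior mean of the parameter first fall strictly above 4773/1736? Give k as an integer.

obs 1: x=0 → posterior Inverse-Gamma(25/6, 27/8)
obs 2: x=1 → posterior Inverse-Gamma(14/3, 7/2)
obs 3: x=1/2 → posterior Inverse-Gamma(31/6, 4)
obs 4: x=-5/2 → posterior Inverse-Gamma(17/3, 12)
obs 5: x=-1 → posterior Inverse-Gamma(37/6, 121/8)

k = 5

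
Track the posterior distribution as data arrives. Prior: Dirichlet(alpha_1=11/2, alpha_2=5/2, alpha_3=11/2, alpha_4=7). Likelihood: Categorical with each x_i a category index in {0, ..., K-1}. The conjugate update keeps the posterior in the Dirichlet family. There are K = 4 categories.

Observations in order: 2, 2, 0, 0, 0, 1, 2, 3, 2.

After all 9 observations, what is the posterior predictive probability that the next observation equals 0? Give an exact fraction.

obs 1: x=2 → posterior Dirichlet(11/2, 5/2, 13/2, 7)
obs 2: x=2 → posterior Dirichlet(11/2, 5/2, 15/2, 7)
obs 3: x=0 → posterior Dirichlet(13/2, 5/2, 15/2, 7)
obs 4: x=0 → posterior Dirichlet(15/2, 5/2, 15/2, 7)
obs 5: x=0 → posterior Dirichlet(17/2, 5/2, 15/2, 7)
obs 6: x=1 → posterior Dirichlet(17/2, 7/2, 15/2, 7)
obs 7: x=2 → posterior Dirichlet(17/2, 7/2, 17/2, 7)
obs 8: x=3 → posterior Dirichlet(17/2, 7/2, 17/2, 8)
obs 9: x=2 → posterior Dirichlet(17/2, 7/2, 19/2, 8)

17/59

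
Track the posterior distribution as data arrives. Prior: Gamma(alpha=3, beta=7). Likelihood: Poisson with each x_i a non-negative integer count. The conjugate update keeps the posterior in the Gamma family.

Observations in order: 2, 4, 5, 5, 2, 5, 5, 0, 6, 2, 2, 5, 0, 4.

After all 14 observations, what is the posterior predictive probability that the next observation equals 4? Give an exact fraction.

378070584443726798901614117481224039283701176698968428294907904737367825/3096169758489576670107494905419343700192524695727029142474840064596639744

obs 1: x=2 → posterior Gamma(5, 8)
obs 2: x=4 → posterior Gamma(9, 9)
obs 3: x=5 → posterior Gamma(14, 10)
obs 4: x=5 → posterior Gamma(19, 11)
obs 5: x=2 → posterior Gamma(21, 12)
obs 6: x=5 → posterior Gamma(26, 13)
obs 7: x=5 → posterior Gamma(31, 14)
obs 8: x=0 → posterior Gamma(31, 15)
obs 9: x=6 → posterior Gamma(37, 16)
obs 10: x=2 → posterior Gamma(39, 17)
obs 11: x=2 → posterior Gamma(41, 18)
obs 12: x=5 → posterior Gamma(46, 19)
obs 13: x=0 → posterior Gamma(46, 20)
obs 14: x=4 → posterior Gamma(50, 21)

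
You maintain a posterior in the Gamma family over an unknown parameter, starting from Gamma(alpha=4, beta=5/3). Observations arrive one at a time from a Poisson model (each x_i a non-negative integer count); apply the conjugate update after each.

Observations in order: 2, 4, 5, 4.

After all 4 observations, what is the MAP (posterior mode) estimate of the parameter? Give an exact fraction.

obs 1: x=2 → posterior Gamma(6, 8/3)
obs 2: x=4 → posterior Gamma(10, 11/3)
obs 3: x=5 → posterior Gamma(15, 14/3)
obs 4: x=4 → posterior Gamma(19, 17/3)

54/17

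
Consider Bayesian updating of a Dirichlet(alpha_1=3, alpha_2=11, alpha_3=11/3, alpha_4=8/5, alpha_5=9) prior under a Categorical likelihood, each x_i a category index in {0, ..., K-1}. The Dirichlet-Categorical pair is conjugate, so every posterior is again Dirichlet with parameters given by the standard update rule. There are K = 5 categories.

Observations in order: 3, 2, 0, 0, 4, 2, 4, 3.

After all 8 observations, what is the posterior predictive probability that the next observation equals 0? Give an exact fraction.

75/544

obs 1: x=3 → posterior Dirichlet(3, 11, 11/3, 13/5, 9)
obs 2: x=2 → posterior Dirichlet(3, 11, 14/3, 13/5, 9)
obs 3: x=0 → posterior Dirichlet(4, 11, 14/3, 13/5, 9)
obs 4: x=0 → posterior Dirichlet(5, 11, 14/3, 13/5, 9)
obs 5: x=4 → posterior Dirichlet(5, 11, 14/3, 13/5, 10)
obs 6: x=2 → posterior Dirichlet(5, 11, 17/3, 13/5, 10)
obs 7: x=4 → posterior Dirichlet(5, 11, 17/3, 13/5, 11)
obs 8: x=3 → posterior Dirichlet(5, 11, 17/3, 18/5, 11)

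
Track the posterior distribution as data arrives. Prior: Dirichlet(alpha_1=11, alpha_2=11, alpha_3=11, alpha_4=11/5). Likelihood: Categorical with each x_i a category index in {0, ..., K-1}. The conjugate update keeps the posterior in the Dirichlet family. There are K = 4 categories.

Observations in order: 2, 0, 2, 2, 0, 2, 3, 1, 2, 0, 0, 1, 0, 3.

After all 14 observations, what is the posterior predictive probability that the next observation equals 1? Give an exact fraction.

obs 1: x=2 → posterior Dirichlet(11, 11, 12, 11/5)
obs 2: x=0 → posterior Dirichlet(12, 11, 12, 11/5)
obs 3: x=2 → posterior Dirichlet(12, 11, 13, 11/5)
obs 4: x=2 → posterior Dirichlet(12, 11, 14, 11/5)
obs 5: x=0 → posterior Dirichlet(13, 11, 14, 11/5)
obs 6: x=2 → posterior Dirichlet(13, 11, 15, 11/5)
obs 7: x=3 → posterior Dirichlet(13, 11, 15, 16/5)
obs 8: x=1 → posterior Dirichlet(13, 12, 15, 16/5)
obs 9: x=2 → posterior Dirichlet(13, 12, 16, 16/5)
obs 10: x=0 → posterior Dirichlet(14, 12, 16, 16/5)
obs 11: x=0 → posterior Dirichlet(15, 12, 16, 16/5)
obs 12: x=1 → posterior Dirichlet(15, 13, 16, 16/5)
obs 13: x=0 → posterior Dirichlet(16, 13, 16, 16/5)
obs 14: x=3 → posterior Dirichlet(16, 13, 16, 21/5)

65/246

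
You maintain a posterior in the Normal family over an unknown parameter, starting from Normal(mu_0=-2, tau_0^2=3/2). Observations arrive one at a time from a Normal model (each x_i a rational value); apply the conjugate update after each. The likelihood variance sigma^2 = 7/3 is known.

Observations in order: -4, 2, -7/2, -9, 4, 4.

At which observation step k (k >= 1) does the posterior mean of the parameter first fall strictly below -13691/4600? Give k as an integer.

k = 4

obs 1: x=-4 → posterior Normal(-64/23, 21/23)
obs 2: x=2 → posterior Normal(-23/16, 21/32)
obs 3: x=-7/2 → posterior Normal(-155/82, 21/41)
obs 4: x=-9 → posterior Normal(-317/100, 21/50)
obs 5: x=4 → posterior Normal(-245/118, 21/59)
obs 6: x=4 → posterior Normal(-173/136, 21/68)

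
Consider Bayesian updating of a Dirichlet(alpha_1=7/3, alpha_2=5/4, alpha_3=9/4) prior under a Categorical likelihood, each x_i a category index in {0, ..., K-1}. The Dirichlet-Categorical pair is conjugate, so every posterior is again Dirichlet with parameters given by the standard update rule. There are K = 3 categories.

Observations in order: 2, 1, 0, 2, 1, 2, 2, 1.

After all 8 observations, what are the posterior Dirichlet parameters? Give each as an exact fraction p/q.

alpha_1=10/3, alpha_2=17/4, alpha_3=25/4

obs 1: x=2 → posterior Dirichlet(7/3, 5/4, 13/4)
obs 2: x=1 → posterior Dirichlet(7/3, 9/4, 13/4)
obs 3: x=0 → posterior Dirichlet(10/3, 9/4, 13/4)
obs 4: x=2 → posterior Dirichlet(10/3, 9/4, 17/4)
obs 5: x=1 → posterior Dirichlet(10/3, 13/4, 17/4)
obs 6: x=2 → posterior Dirichlet(10/3, 13/4, 21/4)
obs 7: x=2 → posterior Dirichlet(10/3, 13/4, 25/4)
obs 8: x=1 → posterior Dirichlet(10/3, 17/4, 25/4)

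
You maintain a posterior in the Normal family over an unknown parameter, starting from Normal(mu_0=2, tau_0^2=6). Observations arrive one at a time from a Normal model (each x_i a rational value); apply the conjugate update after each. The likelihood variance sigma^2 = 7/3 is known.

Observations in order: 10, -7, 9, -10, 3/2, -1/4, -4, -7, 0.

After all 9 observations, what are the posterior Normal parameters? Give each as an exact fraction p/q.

mu_0=-251/338, tau_0^2=42/169

obs 1: x=10 → posterior Normal(194/25, 42/25)
obs 2: x=-7 → posterior Normal(68/43, 42/43)
obs 3: x=9 → posterior Normal(230/61, 42/61)
obs 4: x=-10 → posterior Normal(50/79, 42/79)
obs 5: x=3/2 → posterior Normal(77/97, 42/97)
obs 6: x=-1/4 → posterior Normal(29/46, 42/115)
obs 7: x=-4 → posterior Normal(1/266, 6/19)
obs 8: x=-7 → posterior Normal(-251/302, 42/151)
obs 9: x=0 → posterior Normal(-251/338, 42/169)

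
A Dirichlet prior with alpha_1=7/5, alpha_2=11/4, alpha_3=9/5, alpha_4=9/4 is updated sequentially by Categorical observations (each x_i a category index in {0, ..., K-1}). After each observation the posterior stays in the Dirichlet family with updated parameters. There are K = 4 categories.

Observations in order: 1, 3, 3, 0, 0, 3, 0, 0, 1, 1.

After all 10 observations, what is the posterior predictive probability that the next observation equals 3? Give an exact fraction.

obs 1: x=1 → posterior Dirichlet(7/5, 15/4, 9/5, 9/4)
obs 2: x=3 → posterior Dirichlet(7/5, 15/4, 9/5, 13/4)
obs 3: x=3 → posterior Dirichlet(7/5, 15/4, 9/5, 17/4)
obs 4: x=0 → posterior Dirichlet(12/5, 15/4, 9/5, 17/4)
obs 5: x=0 → posterior Dirichlet(17/5, 15/4, 9/5, 17/4)
obs 6: x=3 → posterior Dirichlet(17/5, 15/4, 9/5, 21/4)
obs 7: x=0 → posterior Dirichlet(22/5, 15/4, 9/5, 21/4)
obs 8: x=0 → posterior Dirichlet(27/5, 15/4, 9/5, 21/4)
obs 9: x=1 → posterior Dirichlet(27/5, 19/4, 9/5, 21/4)
obs 10: x=1 → posterior Dirichlet(27/5, 23/4, 9/5, 21/4)

15/52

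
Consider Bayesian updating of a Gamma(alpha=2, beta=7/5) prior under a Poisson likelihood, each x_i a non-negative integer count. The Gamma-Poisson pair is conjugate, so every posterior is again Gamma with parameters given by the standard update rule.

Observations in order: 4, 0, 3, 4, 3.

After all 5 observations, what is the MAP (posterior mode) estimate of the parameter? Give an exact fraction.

obs 1: x=4 → posterior Gamma(6, 12/5)
obs 2: x=0 → posterior Gamma(6, 17/5)
obs 3: x=3 → posterior Gamma(9, 22/5)
obs 4: x=4 → posterior Gamma(13, 27/5)
obs 5: x=3 → posterior Gamma(16, 32/5)

75/32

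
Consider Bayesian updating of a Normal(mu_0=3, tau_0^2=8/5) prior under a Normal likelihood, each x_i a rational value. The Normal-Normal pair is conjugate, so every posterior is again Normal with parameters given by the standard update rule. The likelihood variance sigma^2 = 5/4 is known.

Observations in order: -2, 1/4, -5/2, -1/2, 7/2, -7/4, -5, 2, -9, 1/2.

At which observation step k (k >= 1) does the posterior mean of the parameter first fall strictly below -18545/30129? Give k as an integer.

obs 1: x=-2 → posterior Normal(11/57, 40/57)
obs 2: x=1/4 → posterior Normal(19/89, 40/89)
obs 3: x=-5/2 → posterior Normal(-61/121, 40/121)
obs 4: x=-1/2 → posterior Normal(-77/153, 40/153)
obs 5: x=7/2 → posterior Normal(7/37, 8/37)
obs 6: x=-7/4 → posterior Normal(-3/31, 40/217)
obs 7: x=-5 → posterior Normal(-181/249, 40/249)
obs 8: x=2 → posterior Normal(-117/281, 40/281)
obs 9: x=-9 → posterior Normal(-405/313, 40/313)
obs 10: x=1/2 → posterior Normal(-389/345, 8/69)

k = 7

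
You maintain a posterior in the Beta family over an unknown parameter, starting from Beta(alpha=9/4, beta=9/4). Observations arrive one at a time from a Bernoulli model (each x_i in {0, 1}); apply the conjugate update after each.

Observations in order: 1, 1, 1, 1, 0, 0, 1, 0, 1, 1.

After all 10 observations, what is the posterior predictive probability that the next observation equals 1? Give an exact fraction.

obs 1: x=1 → posterior Beta(13/4, 9/4)
obs 2: x=1 → posterior Beta(17/4, 9/4)
obs 3: x=1 → posterior Beta(21/4, 9/4)
obs 4: x=1 → posterior Beta(25/4, 9/4)
obs 5: x=0 → posterior Beta(25/4, 13/4)
obs 6: x=0 → posterior Beta(25/4, 17/4)
obs 7: x=1 → posterior Beta(29/4, 17/4)
obs 8: x=0 → posterior Beta(29/4, 21/4)
obs 9: x=1 → posterior Beta(33/4, 21/4)
obs 10: x=1 → posterior Beta(37/4, 21/4)

37/58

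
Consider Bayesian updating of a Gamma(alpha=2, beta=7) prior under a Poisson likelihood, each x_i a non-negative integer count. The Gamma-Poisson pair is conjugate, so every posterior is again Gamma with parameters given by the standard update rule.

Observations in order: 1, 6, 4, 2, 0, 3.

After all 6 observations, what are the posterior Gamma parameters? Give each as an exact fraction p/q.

obs 1: x=1 → posterior Gamma(3, 8)
obs 2: x=6 → posterior Gamma(9, 9)
obs 3: x=4 → posterior Gamma(13, 10)
obs 4: x=2 → posterior Gamma(15, 11)
obs 5: x=0 → posterior Gamma(15, 12)
obs 6: x=3 → posterior Gamma(18, 13)

alpha=18, beta=13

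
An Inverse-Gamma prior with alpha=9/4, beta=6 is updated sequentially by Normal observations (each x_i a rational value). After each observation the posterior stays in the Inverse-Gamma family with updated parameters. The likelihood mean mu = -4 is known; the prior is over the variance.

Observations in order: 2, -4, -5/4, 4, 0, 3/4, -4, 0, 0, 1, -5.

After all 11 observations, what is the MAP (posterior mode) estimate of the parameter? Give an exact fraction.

obs 1: x=2 → posterior Inverse-Gamma(11/4, 24)
obs 2: x=-4 → posterior Inverse-Gamma(13/4, 24)
obs 3: x=-5/4 → posterior Inverse-Gamma(15/4, 889/32)
obs 4: x=4 → posterior Inverse-Gamma(17/4, 1913/32)
obs 5: x=0 → posterior Inverse-Gamma(19/4, 2169/32)
obs 6: x=3/4 → posterior Inverse-Gamma(21/4, 1265/16)
obs 7: x=-4 → posterior Inverse-Gamma(23/4, 1265/16)
obs 8: x=0 → posterior Inverse-Gamma(25/4, 1393/16)
obs 9: x=0 → posterior Inverse-Gamma(27/4, 1521/16)
obs 10: x=1 → posterior Inverse-Gamma(29/4, 1721/16)
obs 11: x=-5 → posterior Inverse-Gamma(31/4, 1729/16)

247/20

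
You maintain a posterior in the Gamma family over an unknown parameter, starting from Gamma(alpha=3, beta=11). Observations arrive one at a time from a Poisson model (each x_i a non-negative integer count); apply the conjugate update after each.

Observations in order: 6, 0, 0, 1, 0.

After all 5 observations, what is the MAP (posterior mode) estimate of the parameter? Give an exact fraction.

obs 1: x=6 → posterior Gamma(9, 12)
obs 2: x=0 → posterior Gamma(9, 13)
obs 3: x=0 → posterior Gamma(9, 14)
obs 4: x=1 → posterior Gamma(10, 15)
obs 5: x=0 → posterior Gamma(10, 16)

9/16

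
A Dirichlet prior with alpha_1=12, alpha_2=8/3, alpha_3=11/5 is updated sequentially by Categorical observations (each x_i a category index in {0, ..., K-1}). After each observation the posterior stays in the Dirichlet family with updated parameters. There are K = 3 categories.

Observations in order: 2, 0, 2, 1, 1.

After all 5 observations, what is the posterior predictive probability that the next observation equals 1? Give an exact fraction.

obs 1: x=2 → posterior Dirichlet(12, 8/3, 16/5)
obs 2: x=0 → posterior Dirichlet(13, 8/3, 16/5)
obs 3: x=2 → posterior Dirichlet(13, 8/3, 21/5)
obs 4: x=1 → posterior Dirichlet(13, 11/3, 21/5)
obs 5: x=1 → posterior Dirichlet(13, 14/3, 21/5)

35/164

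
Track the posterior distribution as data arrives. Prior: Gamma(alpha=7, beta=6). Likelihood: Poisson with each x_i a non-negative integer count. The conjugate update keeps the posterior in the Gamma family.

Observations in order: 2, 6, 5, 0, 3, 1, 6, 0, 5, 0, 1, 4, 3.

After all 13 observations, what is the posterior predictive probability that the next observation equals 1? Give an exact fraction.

obs 1: x=2 → posterior Gamma(9, 7)
obs 2: x=6 → posterior Gamma(15, 8)
obs 3: x=5 → posterior Gamma(20, 9)
obs 4: x=0 → posterior Gamma(20, 10)
obs 5: x=3 → posterior Gamma(23, 11)
obs 6: x=1 → posterior Gamma(24, 12)
obs 7: x=6 → posterior Gamma(30, 13)
obs 8: x=0 → posterior Gamma(30, 14)
obs 9: x=5 → posterior Gamma(35, 15)
obs 10: x=0 → posterior Gamma(35, 16)
obs 11: x=1 → posterior Gamma(36, 17)
obs 12: x=4 → posterior Gamma(40, 18)
obs 13: x=3 → posterior Gamma(43, 19)

416747781454421885851448361574203572795505911251405809337/1759218604441600000000000000000000000000000000000000000000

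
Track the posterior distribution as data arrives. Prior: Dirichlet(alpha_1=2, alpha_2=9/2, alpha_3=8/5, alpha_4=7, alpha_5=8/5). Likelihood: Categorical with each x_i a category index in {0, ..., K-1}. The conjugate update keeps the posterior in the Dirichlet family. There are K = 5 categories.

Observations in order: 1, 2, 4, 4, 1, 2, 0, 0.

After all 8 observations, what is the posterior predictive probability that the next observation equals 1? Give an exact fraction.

obs 1: x=1 → posterior Dirichlet(2, 11/2, 8/5, 7, 8/5)
obs 2: x=2 → posterior Dirichlet(2, 11/2, 13/5, 7, 8/5)
obs 3: x=4 → posterior Dirichlet(2, 11/2, 13/5, 7, 13/5)
obs 4: x=4 → posterior Dirichlet(2, 11/2, 13/5, 7, 18/5)
obs 5: x=1 → posterior Dirichlet(2, 13/2, 13/5, 7, 18/5)
obs 6: x=2 → posterior Dirichlet(2, 13/2, 18/5, 7, 18/5)
obs 7: x=0 → posterior Dirichlet(3, 13/2, 18/5, 7, 18/5)
obs 8: x=0 → posterior Dirichlet(4, 13/2, 18/5, 7, 18/5)

5/19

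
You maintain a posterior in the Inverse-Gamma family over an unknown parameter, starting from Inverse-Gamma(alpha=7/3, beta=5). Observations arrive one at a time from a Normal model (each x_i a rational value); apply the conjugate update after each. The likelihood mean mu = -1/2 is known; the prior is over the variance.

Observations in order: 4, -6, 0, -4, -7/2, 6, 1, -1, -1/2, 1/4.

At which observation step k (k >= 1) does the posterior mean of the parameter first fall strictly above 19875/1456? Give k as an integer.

obs 1: x=4 → posterior Inverse-Gamma(17/6, 121/8)
obs 2: x=-6 → posterior Inverse-Gamma(10/3, 121/4)
obs 3: x=0 → posterior Inverse-Gamma(23/6, 243/8)
obs 4: x=-4 → posterior Inverse-Gamma(13/3, 73/2)
obs 5: x=-7/2 → posterior Inverse-Gamma(29/6, 41)
obs 6: x=6 → posterior Inverse-Gamma(16/3, 497/8)
obs 7: x=1 → posterior Inverse-Gamma(35/6, 253/4)
obs 8: x=-1 → posterior Inverse-Gamma(19/3, 507/8)
obs 9: x=-1/2 → posterior Inverse-Gamma(41/6, 507/8)
obs 10: x=1/4 → posterior Inverse-Gamma(22/3, 2037/32)

k = 6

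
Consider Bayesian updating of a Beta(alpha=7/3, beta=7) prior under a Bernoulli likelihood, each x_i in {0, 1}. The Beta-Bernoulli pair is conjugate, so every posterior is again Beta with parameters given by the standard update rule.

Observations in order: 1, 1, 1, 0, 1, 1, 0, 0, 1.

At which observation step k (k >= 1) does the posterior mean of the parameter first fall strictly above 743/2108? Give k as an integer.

obs 1: x=1 → posterior Beta(10/3, 7)
obs 2: x=1 → posterior Beta(13/3, 7)
obs 3: x=1 → posterior Beta(16/3, 7)
obs 4: x=0 → posterior Beta(16/3, 8)
obs 5: x=1 → posterior Beta(19/3, 8)
obs 6: x=1 → posterior Beta(22/3, 8)
obs 7: x=0 → posterior Beta(22/3, 9)
obs 8: x=0 → posterior Beta(22/3, 10)
obs 9: x=1 → posterior Beta(25/3, 10)

k = 2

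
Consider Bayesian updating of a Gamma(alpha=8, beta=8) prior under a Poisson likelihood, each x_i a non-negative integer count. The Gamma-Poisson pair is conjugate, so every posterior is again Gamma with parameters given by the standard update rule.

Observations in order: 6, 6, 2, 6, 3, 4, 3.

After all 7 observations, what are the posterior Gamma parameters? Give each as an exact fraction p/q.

alpha=38, beta=15

obs 1: x=6 → posterior Gamma(14, 9)
obs 2: x=6 → posterior Gamma(20, 10)
obs 3: x=2 → posterior Gamma(22, 11)
obs 4: x=6 → posterior Gamma(28, 12)
obs 5: x=3 → posterior Gamma(31, 13)
obs 6: x=4 → posterior Gamma(35, 14)
obs 7: x=3 → posterior Gamma(38, 15)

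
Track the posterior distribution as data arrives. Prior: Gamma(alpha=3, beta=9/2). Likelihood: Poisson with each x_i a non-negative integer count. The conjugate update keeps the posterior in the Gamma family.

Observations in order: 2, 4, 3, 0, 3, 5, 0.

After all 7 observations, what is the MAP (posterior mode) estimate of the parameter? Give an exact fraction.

38/23

obs 1: x=2 → posterior Gamma(5, 11/2)
obs 2: x=4 → posterior Gamma(9, 13/2)
obs 3: x=3 → posterior Gamma(12, 15/2)
obs 4: x=0 → posterior Gamma(12, 17/2)
obs 5: x=3 → posterior Gamma(15, 19/2)
obs 6: x=5 → posterior Gamma(20, 21/2)
obs 7: x=0 → posterior Gamma(20, 23/2)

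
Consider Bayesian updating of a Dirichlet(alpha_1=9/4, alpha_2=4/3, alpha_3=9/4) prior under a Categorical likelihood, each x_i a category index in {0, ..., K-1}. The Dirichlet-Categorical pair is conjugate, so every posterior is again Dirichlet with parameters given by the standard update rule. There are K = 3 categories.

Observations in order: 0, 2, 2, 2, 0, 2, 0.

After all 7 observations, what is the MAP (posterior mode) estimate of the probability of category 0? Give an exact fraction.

51/118

obs 1: x=0 → posterior Dirichlet(13/4, 4/3, 9/4)
obs 2: x=2 → posterior Dirichlet(13/4, 4/3, 13/4)
obs 3: x=2 → posterior Dirichlet(13/4, 4/3, 17/4)
obs 4: x=2 → posterior Dirichlet(13/4, 4/3, 21/4)
obs 5: x=0 → posterior Dirichlet(17/4, 4/3, 21/4)
obs 6: x=2 → posterior Dirichlet(17/4, 4/3, 25/4)
obs 7: x=0 → posterior Dirichlet(21/4, 4/3, 25/4)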